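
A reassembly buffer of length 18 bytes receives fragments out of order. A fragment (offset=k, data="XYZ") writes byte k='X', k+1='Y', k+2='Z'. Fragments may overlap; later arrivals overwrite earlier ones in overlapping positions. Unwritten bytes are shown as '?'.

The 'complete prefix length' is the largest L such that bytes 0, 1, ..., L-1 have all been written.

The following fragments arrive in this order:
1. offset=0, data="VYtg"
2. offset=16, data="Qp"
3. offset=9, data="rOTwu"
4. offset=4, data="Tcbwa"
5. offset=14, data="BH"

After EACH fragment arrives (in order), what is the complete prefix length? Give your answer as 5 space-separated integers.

Fragment 1: offset=0 data="VYtg" -> buffer=VYtg?????????????? -> prefix_len=4
Fragment 2: offset=16 data="Qp" -> buffer=VYtg????????????Qp -> prefix_len=4
Fragment 3: offset=9 data="rOTwu" -> buffer=VYtg?????rOTwu??Qp -> prefix_len=4
Fragment 4: offset=4 data="Tcbwa" -> buffer=VYtgTcbwarOTwu??Qp -> prefix_len=14
Fragment 5: offset=14 data="BH" -> buffer=VYtgTcbwarOTwuBHQp -> prefix_len=18

Answer: 4 4 4 14 18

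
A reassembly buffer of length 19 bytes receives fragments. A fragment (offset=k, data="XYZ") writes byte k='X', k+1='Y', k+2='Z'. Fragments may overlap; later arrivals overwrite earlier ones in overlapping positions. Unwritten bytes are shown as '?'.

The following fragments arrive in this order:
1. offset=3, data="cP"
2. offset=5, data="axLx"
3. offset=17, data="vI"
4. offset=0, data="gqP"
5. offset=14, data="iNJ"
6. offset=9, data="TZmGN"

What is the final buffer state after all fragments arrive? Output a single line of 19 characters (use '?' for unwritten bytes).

Fragment 1: offset=3 data="cP" -> buffer=???cP??????????????
Fragment 2: offset=5 data="axLx" -> buffer=???cPaxLx??????????
Fragment 3: offset=17 data="vI" -> buffer=???cPaxLx????????vI
Fragment 4: offset=0 data="gqP" -> buffer=gqPcPaxLx????????vI
Fragment 5: offset=14 data="iNJ" -> buffer=gqPcPaxLx?????iNJvI
Fragment 6: offset=9 data="TZmGN" -> buffer=gqPcPaxLxTZmGNiNJvI

Answer: gqPcPaxLxTZmGNiNJvI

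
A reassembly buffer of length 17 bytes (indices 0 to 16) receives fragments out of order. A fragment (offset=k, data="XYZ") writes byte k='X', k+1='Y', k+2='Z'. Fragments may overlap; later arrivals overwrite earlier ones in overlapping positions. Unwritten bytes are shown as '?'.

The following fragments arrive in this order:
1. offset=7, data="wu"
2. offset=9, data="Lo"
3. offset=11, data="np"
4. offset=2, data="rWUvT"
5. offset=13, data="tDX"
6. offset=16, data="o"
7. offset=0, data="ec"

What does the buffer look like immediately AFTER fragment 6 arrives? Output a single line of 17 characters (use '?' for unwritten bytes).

Fragment 1: offset=7 data="wu" -> buffer=???????wu????????
Fragment 2: offset=9 data="Lo" -> buffer=???????wuLo??????
Fragment 3: offset=11 data="np" -> buffer=???????wuLonp????
Fragment 4: offset=2 data="rWUvT" -> buffer=??rWUvTwuLonp????
Fragment 5: offset=13 data="tDX" -> buffer=??rWUvTwuLonptDX?
Fragment 6: offset=16 data="o" -> buffer=??rWUvTwuLonptDXo

Answer: ??rWUvTwuLonptDXo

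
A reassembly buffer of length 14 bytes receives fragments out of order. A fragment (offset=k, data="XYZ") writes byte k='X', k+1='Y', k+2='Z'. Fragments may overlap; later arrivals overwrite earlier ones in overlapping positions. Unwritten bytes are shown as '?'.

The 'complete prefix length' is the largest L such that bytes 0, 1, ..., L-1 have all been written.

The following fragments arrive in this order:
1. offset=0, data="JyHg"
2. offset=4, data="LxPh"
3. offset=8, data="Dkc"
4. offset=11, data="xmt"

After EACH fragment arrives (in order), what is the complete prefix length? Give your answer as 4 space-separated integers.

Fragment 1: offset=0 data="JyHg" -> buffer=JyHg?????????? -> prefix_len=4
Fragment 2: offset=4 data="LxPh" -> buffer=JyHgLxPh?????? -> prefix_len=8
Fragment 3: offset=8 data="Dkc" -> buffer=JyHgLxPhDkc??? -> prefix_len=11
Fragment 4: offset=11 data="xmt" -> buffer=JyHgLxPhDkcxmt -> prefix_len=14

Answer: 4 8 11 14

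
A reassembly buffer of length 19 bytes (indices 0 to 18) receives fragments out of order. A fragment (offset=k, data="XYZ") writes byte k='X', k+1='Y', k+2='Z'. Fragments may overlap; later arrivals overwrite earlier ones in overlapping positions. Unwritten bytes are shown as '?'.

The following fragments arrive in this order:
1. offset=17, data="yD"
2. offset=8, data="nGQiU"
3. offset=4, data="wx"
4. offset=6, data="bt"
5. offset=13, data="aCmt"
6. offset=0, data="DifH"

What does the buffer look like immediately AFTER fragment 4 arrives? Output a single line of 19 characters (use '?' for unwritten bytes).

Fragment 1: offset=17 data="yD" -> buffer=?????????????????yD
Fragment 2: offset=8 data="nGQiU" -> buffer=????????nGQiU????yD
Fragment 3: offset=4 data="wx" -> buffer=????wx??nGQiU????yD
Fragment 4: offset=6 data="bt" -> buffer=????wxbtnGQiU????yD

Answer: ????wxbtnGQiU????yD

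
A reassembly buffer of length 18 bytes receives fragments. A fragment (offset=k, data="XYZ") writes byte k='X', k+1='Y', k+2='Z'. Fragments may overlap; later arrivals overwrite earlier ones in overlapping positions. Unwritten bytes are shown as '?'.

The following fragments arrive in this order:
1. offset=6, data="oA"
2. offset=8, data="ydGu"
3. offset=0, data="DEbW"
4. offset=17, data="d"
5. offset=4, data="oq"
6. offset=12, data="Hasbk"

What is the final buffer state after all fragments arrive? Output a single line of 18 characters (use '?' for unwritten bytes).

Answer: DEbWoqoAydGuHasbkd

Derivation:
Fragment 1: offset=6 data="oA" -> buffer=??????oA??????????
Fragment 2: offset=8 data="ydGu" -> buffer=??????oAydGu??????
Fragment 3: offset=0 data="DEbW" -> buffer=DEbW??oAydGu??????
Fragment 4: offset=17 data="d" -> buffer=DEbW??oAydGu?????d
Fragment 5: offset=4 data="oq" -> buffer=DEbWoqoAydGu?????d
Fragment 6: offset=12 data="Hasbk" -> buffer=DEbWoqoAydGuHasbkd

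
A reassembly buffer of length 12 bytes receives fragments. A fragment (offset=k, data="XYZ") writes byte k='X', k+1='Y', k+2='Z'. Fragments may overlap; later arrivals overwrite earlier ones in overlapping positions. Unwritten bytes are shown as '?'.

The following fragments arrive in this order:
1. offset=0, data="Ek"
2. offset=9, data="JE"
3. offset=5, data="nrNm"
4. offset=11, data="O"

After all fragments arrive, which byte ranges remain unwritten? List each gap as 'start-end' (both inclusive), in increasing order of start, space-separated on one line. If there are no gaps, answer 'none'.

Answer: 2-4

Derivation:
Fragment 1: offset=0 len=2
Fragment 2: offset=9 len=2
Fragment 3: offset=5 len=4
Fragment 4: offset=11 len=1
Gaps: 2-4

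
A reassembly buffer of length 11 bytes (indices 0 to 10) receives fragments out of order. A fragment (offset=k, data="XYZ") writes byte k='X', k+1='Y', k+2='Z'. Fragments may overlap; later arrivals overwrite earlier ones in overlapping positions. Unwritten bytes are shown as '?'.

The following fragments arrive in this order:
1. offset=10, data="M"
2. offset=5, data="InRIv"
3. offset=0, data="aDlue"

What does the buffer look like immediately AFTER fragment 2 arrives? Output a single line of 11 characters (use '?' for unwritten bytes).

Fragment 1: offset=10 data="M" -> buffer=??????????M
Fragment 2: offset=5 data="InRIv" -> buffer=?????InRIvM

Answer: ?????InRIvM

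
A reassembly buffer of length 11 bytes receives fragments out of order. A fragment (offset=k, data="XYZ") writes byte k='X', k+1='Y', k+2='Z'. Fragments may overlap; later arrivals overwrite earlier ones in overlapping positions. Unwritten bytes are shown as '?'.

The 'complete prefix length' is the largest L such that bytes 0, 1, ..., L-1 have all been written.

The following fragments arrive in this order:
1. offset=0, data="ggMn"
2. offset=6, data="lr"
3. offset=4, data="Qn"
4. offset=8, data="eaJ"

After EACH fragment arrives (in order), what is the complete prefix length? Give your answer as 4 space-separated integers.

Answer: 4 4 8 11

Derivation:
Fragment 1: offset=0 data="ggMn" -> buffer=ggMn??????? -> prefix_len=4
Fragment 2: offset=6 data="lr" -> buffer=ggMn??lr??? -> prefix_len=4
Fragment 3: offset=4 data="Qn" -> buffer=ggMnQnlr??? -> prefix_len=8
Fragment 4: offset=8 data="eaJ" -> buffer=ggMnQnlreaJ -> prefix_len=11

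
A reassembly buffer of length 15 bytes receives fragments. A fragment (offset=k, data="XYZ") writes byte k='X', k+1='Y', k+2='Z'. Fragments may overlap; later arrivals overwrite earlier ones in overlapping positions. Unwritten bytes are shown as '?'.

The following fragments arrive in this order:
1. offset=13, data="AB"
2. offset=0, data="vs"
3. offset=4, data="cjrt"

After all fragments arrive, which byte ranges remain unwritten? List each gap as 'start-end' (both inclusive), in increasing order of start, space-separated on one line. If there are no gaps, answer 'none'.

Answer: 2-3 8-12

Derivation:
Fragment 1: offset=13 len=2
Fragment 2: offset=0 len=2
Fragment 3: offset=4 len=4
Gaps: 2-3 8-12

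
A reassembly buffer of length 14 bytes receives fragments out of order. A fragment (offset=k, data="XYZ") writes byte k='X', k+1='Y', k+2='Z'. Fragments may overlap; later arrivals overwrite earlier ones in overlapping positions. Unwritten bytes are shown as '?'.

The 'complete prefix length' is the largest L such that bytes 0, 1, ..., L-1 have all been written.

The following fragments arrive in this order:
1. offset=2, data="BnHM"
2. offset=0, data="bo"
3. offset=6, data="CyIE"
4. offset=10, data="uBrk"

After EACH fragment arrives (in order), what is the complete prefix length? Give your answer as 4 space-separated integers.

Answer: 0 6 10 14

Derivation:
Fragment 1: offset=2 data="BnHM" -> buffer=??BnHM???????? -> prefix_len=0
Fragment 2: offset=0 data="bo" -> buffer=boBnHM???????? -> prefix_len=6
Fragment 3: offset=6 data="CyIE" -> buffer=boBnHMCyIE???? -> prefix_len=10
Fragment 4: offset=10 data="uBrk" -> buffer=boBnHMCyIEuBrk -> prefix_len=14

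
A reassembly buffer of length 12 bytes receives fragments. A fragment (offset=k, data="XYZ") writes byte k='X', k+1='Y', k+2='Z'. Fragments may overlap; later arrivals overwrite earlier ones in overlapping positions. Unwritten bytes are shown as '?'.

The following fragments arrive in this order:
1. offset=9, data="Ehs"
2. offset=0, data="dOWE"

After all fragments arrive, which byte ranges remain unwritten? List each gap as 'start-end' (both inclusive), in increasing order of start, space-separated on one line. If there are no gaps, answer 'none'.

Fragment 1: offset=9 len=3
Fragment 2: offset=0 len=4
Gaps: 4-8

Answer: 4-8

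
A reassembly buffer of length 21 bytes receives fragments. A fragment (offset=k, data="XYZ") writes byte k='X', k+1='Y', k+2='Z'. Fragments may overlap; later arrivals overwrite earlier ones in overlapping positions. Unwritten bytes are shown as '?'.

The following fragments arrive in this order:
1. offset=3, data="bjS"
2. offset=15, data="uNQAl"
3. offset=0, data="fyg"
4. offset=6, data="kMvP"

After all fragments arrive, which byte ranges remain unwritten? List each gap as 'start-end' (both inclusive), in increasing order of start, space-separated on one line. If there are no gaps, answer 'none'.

Answer: 10-14 20-20

Derivation:
Fragment 1: offset=3 len=3
Fragment 2: offset=15 len=5
Fragment 3: offset=0 len=3
Fragment 4: offset=6 len=4
Gaps: 10-14 20-20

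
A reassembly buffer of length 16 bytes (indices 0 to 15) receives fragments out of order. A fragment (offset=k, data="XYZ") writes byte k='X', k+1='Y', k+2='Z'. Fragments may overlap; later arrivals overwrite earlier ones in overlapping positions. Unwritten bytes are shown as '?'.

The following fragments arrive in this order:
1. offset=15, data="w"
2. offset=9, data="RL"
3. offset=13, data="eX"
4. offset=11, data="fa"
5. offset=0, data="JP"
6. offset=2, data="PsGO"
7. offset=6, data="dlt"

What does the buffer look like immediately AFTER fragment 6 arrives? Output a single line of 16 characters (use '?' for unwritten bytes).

Fragment 1: offset=15 data="w" -> buffer=???????????????w
Fragment 2: offset=9 data="RL" -> buffer=?????????RL????w
Fragment 3: offset=13 data="eX" -> buffer=?????????RL??eXw
Fragment 4: offset=11 data="fa" -> buffer=?????????RLfaeXw
Fragment 5: offset=0 data="JP" -> buffer=JP???????RLfaeXw
Fragment 6: offset=2 data="PsGO" -> buffer=JPPsGO???RLfaeXw

Answer: JPPsGO???RLfaeXw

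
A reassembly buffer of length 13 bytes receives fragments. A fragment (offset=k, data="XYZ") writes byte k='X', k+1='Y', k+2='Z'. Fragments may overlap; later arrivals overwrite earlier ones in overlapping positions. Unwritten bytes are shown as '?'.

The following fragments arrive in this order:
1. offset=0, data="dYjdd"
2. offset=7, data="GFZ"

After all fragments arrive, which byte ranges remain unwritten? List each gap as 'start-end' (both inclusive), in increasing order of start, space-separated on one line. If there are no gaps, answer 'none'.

Answer: 5-6 10-12

Derivation:
Fragment 1: offset=0 len=5
Fragment 2: offset=7 len=3
Gaps: 5-6 10-12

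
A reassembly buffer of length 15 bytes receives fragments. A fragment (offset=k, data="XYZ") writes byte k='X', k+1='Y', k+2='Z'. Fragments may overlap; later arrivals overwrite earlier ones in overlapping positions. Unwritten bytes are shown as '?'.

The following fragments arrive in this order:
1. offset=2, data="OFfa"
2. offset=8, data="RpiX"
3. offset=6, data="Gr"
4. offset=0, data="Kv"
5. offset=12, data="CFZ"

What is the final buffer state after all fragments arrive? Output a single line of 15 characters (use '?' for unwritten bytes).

Fragment 1: offset=2 data="OFfa" -> buffer=??OFfa?????????
Fragment 2: offset=8 data="RpiX" -> buffer=??OFfa??RpiX???
Fragment 3: offset=6 data="Gr" -> buffer=??OFfaGrRpiX???
Fragment 4: offset=0 data="Kv" -> buffer=KvOFfaGrRpiX???
Fragment 5: offset=12 data="CFZ" -> buffer=KvOFfaGrRpiXCFZ

Answer: KvOFfaGrRpiXCFZ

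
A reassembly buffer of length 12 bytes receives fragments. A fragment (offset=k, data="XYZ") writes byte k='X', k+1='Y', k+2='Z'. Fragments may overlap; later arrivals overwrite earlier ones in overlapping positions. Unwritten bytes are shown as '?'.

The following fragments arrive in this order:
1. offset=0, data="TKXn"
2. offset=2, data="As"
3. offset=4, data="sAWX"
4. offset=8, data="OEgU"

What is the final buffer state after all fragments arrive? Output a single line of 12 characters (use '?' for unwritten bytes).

Answer: TKAssAWXOEgU

Derivation:
Fragment 1: offset=0 data="TKXn" -> buffer=TKXn????????
Fragment 2: offset=2 data="As" -> buffer=TKAs????????
Fragment 3: offset=4 data="sAWX" -> buffer=TKAssAWX????
Fragment 4: offset=8 data="OEgU" -> buffer=TKAssAWXOEgU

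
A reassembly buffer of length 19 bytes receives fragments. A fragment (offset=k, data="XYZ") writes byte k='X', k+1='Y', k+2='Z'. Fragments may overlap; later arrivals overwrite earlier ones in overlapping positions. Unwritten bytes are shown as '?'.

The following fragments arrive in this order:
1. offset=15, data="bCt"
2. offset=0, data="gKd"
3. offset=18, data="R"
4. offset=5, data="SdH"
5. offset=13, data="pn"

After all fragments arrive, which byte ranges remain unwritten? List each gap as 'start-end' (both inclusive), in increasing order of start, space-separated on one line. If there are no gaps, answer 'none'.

Fragment 1: offset=15 len=3
Fragment 2: offset=0 len=3
Fragment 3: offset=18 len=1
Fragment 4: offset=5 len=3
Fragment 5: offset=13 len=2
Gaps: 3-4 8-12

Answer: 3-4 8-12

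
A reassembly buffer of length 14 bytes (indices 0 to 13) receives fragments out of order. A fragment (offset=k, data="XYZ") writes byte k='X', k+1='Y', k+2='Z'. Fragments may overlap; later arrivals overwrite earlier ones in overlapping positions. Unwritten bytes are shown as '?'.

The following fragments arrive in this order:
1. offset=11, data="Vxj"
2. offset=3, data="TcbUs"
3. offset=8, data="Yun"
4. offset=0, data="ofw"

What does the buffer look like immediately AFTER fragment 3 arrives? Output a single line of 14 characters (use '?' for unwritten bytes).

Fragment 1: offset=11 data="Vxj" -> buffer=???????????Vxj
Fragment 2: offset=3 data="TcbUs" -> buffer=???TcbUs???Vxj
Fragment 3: offset=8 data="Yun" -> buffer=???TcbUsYunVxj

Answer: ???TcbUsYunVxj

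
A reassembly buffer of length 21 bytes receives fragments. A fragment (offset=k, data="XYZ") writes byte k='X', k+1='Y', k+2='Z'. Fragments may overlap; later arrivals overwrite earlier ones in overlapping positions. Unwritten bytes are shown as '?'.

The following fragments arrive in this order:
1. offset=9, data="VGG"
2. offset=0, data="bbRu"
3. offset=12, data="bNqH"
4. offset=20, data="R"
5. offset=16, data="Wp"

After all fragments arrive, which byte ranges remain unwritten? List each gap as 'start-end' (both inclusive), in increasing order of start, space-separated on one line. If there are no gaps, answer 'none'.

Fragment 1: offset=9 len=3
Fragment 2: offset=0 len=4
Fragment 3: offset=12 len=4
Fragment 4: offset=20 len=1
Fragment 5: offset=16 len=2
Gaps: 4-8 18-19

Answer: 4-8 18-19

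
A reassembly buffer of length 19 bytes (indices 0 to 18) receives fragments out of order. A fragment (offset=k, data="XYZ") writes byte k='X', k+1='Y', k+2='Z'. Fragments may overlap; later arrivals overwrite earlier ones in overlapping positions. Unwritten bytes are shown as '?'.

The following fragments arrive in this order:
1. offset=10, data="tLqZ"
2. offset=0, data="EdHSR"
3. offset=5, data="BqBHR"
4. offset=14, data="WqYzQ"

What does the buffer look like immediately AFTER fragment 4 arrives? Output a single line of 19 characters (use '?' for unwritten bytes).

Fragment 1: offset=10 data="tLqZ" -> buffer=??????????tLqZ?????
Fragment 2: offset=0 data="EdHSR" -> buffer=EdHSR?????tLqZ?????
Fragment 3: offset=5 data="BqBHR" -> buffer=EdHSRBqBHRtLqZ?????
Fragment 4: offset=14 data="WqYzQ" -> buffer=EdHSRBqBHRtLqZWqYzQ

Answer: EdHSRBqBHRtLqZWqYzQ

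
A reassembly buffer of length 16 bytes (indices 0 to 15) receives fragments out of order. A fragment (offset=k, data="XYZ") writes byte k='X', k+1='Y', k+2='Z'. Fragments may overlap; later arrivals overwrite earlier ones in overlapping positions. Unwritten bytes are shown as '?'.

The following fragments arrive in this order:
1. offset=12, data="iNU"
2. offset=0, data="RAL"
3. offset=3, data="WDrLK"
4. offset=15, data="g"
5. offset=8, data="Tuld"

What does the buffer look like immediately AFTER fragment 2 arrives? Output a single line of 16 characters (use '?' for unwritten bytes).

Fragment 1: offset=12 data="iNU" -> buffer=????????????iNU?
Fragment 2: offset=0 data="RAL" -> buffer=RAL?????????iNU?

Answer: RAL?????????iNU?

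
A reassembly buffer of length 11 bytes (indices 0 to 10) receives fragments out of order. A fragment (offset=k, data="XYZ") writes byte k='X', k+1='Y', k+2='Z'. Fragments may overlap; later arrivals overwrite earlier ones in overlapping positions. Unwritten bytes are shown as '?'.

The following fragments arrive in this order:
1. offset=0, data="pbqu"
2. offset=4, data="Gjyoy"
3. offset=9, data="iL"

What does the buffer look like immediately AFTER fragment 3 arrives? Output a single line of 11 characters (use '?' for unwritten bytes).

Answer: pbquGjyoyiL

Derivation:
Fragment 1: offset=0 data="pbqu" -> buffer=pbqu???????
Fragment 2: offset=4 data="Gjyoy" -> buffer=pbquGjyoy??
Fragment 3: offset=9 data="iL" -> buffer=pbquGjyoyiL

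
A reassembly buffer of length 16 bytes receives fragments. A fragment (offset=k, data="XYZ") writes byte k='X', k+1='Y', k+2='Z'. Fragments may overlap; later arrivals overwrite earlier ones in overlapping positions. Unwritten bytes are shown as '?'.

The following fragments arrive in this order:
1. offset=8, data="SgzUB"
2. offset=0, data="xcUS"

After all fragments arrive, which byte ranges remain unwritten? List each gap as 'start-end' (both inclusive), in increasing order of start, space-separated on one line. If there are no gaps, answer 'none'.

Answer: 4-7 13-15

Derivation:
Fragment 1: offset=8 len=5
Fragment 2: offset=0 len=4
Gaps: 4-7 13-15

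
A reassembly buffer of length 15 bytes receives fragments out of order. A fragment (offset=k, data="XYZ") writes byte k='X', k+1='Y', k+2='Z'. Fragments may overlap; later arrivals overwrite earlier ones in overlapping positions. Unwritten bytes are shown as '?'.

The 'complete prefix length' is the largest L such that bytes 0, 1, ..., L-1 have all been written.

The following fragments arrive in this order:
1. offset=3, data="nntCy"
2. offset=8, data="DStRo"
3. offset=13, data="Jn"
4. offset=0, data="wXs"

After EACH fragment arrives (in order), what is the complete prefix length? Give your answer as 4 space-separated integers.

Answer: 0 0 0 15

Derivation:
Fragment 1: offset=3 data="nntCy" -> buffer=???nntCy??????? -> prefix_len=0
Fragment 2: offset=8 data="DStRo" -> buffer=???nntCyDStRo?? -> prefix_len=0
Fragment 3: offset=13 data="Jn" -> buffer=???nntCyDStRoJn -> prefix_len=0
Fragment 4: offset=0 data="wXs" -> buffer=wXsnntCyDStRoJn -> prefix_len=15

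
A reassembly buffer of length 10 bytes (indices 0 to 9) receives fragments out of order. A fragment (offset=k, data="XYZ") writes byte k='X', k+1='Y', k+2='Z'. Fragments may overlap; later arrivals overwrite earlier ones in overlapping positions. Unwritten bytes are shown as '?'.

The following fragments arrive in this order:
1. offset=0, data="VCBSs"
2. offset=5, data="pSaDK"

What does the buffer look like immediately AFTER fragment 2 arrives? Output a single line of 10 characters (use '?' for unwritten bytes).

Fragment 1: offset=0 data="VCBSs" -> buffer=VCBSs?????
Fragment 2: offset=5 data="pSaDK" -> buffer=VCBSspSaDK

Answer: VCBSspSaDK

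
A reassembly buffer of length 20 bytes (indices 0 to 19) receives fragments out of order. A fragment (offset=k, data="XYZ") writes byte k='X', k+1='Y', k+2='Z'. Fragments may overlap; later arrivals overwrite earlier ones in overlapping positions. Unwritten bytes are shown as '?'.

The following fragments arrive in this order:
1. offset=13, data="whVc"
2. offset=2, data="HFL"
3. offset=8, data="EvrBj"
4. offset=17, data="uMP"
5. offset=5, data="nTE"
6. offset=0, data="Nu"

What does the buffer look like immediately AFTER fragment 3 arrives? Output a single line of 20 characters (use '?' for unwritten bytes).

Answer: ??HFL???EvrBjwhVc???

Derivation:
Fragment 1: offset=13 data="whVc" -> buffer=?????????????whVc???
Fragment 2: offset=2 data="HFL" -> buffer=??HFL????????whVc???
Fragment 3: offset=8 data="EvrBj" -> buffer=??HFL???EvrBjwhVc???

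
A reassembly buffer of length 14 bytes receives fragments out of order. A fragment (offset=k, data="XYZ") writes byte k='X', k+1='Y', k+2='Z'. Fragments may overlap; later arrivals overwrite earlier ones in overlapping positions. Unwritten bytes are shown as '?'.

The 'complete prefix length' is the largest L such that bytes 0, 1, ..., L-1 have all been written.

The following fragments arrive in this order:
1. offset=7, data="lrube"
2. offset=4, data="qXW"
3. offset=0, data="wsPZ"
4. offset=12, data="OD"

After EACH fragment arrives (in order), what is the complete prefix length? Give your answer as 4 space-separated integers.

Fragment 1: offset=7 data="lrube" -> buffer=???????lrube?? -> prefix_len=0
Fragment 2: offset=4 data="qXW" -> buffer=????qXWlrube?? -> prefix_len=0
Fragment 3: offset=0 data="wsPZ" -> buffer=wsPZqXWlrube?? -> prefix_len=12
Fragment 4: offset=12 data="OD" -> buffer=wsPZqXWlrubeOD -> prefix_len=14

Answer: 0 0 12 14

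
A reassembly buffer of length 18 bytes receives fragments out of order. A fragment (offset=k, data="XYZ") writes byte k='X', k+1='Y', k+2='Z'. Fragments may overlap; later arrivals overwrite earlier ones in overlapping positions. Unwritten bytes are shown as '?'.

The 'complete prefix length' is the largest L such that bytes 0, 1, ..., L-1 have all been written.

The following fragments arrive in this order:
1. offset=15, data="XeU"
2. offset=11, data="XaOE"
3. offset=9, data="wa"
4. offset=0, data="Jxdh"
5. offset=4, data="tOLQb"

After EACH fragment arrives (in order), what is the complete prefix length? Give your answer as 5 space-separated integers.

Fragment 1: offset=15 data="XeU" -> buffer=???????????????XeU -> prefix_len=0
Fragment 2: offset=11 data="XaOE" -> buffer=???????????XaOEXeU -> prefix_len=0
Fragment 3: offset=9 data="wa" -> buffer=?????????waXaOEXeU -> prefix_len=0
Fragment 4: offset=0 data="Jxdh" -> buffer=Jxdh?????waXaOEXeU -> prefix_len=4
Fragment 5: offset=4 data="tOLQb" -> buffer=JxdhtOLQbwaXaOEXeU -> prefix_len=18

Answer: 0 0 0 4 18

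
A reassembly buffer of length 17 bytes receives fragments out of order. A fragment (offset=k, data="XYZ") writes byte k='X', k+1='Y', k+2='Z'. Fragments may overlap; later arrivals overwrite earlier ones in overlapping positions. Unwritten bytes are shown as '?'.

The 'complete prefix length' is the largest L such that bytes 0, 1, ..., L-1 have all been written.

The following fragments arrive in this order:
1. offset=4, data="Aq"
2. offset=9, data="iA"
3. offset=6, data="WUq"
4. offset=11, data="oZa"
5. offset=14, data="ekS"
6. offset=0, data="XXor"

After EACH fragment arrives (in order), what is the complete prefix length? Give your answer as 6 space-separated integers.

Answer: 0 0 0 0 0 17

Derivation:
Fragment 1: offset=4 data="Aq" -> buffer=????Aq??????????? -> prefix_len=0
Fragment 2: offset=9 data="iA" -> buffer=????Aq???iA?????? -> prefix_len=0
Fragment 3: offset=6 data="WUq" -> buffer=????AqWUqiA?????? -> prefix_len=0
Fragment 4: offset=11 data="oZa" -> buffer=????AqWUqiAoZa??? -> prefix_len=0
Fragment 5: offset=14 data="ekS" -> buffer=????AqWUqiAoZaekS -> prefix_len=0
Fragment 6: offset=0 data="XXor" -> buffer=XXorAqWUqiAoZaekS -> prefix_len=17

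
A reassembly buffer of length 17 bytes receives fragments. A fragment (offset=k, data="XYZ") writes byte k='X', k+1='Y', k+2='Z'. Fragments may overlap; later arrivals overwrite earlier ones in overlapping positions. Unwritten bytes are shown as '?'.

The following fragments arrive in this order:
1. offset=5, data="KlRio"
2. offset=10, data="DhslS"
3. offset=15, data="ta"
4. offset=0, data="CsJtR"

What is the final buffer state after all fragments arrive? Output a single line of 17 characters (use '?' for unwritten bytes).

Answer: CsJtRKlRioDhslSta

Derivation:
Fragment 1: offset=5 data="KlRio" -> buffer=?????KlRio???????
Fragment 2: offset=10 data="DhslS" -> buffer=?????KlRioDhslS??
Fragment 3: offset=15 data="ta" -> buffer=?????KlRioDhslSta
Fragment 4: offset=0 data="CsJtR" -> buffer=CsJtRKlRioDhslSta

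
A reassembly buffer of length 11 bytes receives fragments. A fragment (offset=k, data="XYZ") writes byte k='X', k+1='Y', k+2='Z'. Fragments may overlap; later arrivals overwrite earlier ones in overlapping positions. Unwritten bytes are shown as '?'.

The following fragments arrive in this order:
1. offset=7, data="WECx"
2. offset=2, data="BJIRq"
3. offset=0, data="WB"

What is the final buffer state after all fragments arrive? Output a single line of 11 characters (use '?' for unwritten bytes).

Fragment 1: offset=7 data="WECx" -> buffer=???????WECx
Fragment 2: offset=2 data="BJIRq" -> buffer=??BJIRqWECx
Fragment 3: offset=0 data="WB" -> buffer=WBBJIRqWECx

Answer: WBBJIRqWECx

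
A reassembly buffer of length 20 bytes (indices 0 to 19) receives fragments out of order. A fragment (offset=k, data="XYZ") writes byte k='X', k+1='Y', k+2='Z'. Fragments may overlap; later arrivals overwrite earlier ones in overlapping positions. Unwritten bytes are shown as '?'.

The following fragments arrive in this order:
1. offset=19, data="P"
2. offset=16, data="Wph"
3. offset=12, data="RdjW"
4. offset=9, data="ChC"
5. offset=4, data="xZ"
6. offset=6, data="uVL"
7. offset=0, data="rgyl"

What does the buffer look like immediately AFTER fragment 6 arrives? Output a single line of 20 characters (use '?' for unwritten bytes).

Fragment 1: offset=19 data="P" -> buffer=???????????????????P
Fragment 2: offset=16 data="Wph" -> buffer=????????????????WphP
Fragment 3: offset=12 data="RdjW" -> buffer=????????????RdjWWphP
Fragment 4: offset=9 data="ChC" -> buffer=?????????ChCRdjWWphP
Fragment 5: offset=4 data="xZ" -> buffer=????xZ???ChCRdjWWphP
Fragment 6: offset=6 data="uVL" -> buffer=????xZuVLChCRdjWWphP

Answer: ????xZuVLChCRdjWWphP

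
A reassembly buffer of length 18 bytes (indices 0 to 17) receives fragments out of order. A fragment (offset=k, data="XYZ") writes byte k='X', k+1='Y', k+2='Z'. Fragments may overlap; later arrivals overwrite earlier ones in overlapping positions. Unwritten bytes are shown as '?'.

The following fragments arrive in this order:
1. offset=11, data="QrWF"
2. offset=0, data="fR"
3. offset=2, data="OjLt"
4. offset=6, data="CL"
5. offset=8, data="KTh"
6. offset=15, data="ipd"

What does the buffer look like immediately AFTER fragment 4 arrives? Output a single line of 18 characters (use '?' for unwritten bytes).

Fragment 1: offset=11 data="QrWF" -> buffer=???????????QrWF???
Fragment 2: offset=0 data="fR" -> buffer=fR?????????QrWF???
Fragment 3: offset=2 data="OjLt" -> buffer=fROjLt?????QrWF???
Fragment 4: offset=6 data="CL" -> buffer=fROjLtCL???QrWF???

Answer: fROjLtCL???QrWF???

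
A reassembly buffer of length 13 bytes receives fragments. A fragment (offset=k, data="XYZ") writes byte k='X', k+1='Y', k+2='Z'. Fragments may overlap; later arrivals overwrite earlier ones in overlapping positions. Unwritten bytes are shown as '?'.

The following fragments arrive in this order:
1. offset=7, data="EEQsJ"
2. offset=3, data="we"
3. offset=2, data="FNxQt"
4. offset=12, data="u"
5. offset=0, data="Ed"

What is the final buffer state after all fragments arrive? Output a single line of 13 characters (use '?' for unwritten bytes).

Fragment 1: offset=7 data="EEQsJ" -> buffer=???????EEQsJ?
Fragment 2: offset=3 data="we" -> buffer=???we??EEQsJ?
Fragment 3: offset=2 data="FNxQt" -> buffer=??FNxQtEEQsJ?
Fragment 4: offset=12 data="u" -> buffer=??FNxQtEEQsJu
Fragment 5: offset=0 data="Ed" -> buffer=EdFNxQtEEQsJu

Answer: EdFNxQtEEQsJu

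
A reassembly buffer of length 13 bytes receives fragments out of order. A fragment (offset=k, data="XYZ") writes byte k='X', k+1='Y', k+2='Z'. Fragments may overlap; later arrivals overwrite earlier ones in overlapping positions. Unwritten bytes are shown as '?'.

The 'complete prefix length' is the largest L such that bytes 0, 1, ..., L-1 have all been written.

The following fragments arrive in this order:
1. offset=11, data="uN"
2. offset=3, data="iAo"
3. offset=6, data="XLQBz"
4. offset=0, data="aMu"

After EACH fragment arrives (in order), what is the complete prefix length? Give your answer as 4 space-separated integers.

Fragment 1: offset=11 data="uN" -> buffer=???????????uN -> prefix_len=0
Fragment 2: offset=3 data="iAo" -> buffer=???iAo?????uN -> prefix_len=0
Fragment 3: offset=6 data="XLQBz" -> buffer=???iAoXLQBzuN -> prefix_len=0
Fragment 4: offset=0 data="aMu" -> buffer=aMuiAoXLQBzuN -> prefix_len=13

Answer: 0 0 0 13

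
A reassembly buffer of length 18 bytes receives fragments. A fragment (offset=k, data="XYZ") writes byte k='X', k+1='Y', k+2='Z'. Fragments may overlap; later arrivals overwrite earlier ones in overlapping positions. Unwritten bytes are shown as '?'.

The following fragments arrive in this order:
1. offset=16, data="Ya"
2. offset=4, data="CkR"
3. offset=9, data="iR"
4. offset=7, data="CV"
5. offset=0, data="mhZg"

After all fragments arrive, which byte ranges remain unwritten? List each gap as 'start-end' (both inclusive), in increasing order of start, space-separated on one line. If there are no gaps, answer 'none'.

Fragment 1: offset=16 len=2
Fragment 2: offset=4 len=3
Fragment 3: offset=9 len=2
Fragment 4: offset=7 len=2
Fragment 5: offset=0 len=4
Gaps: 11-15

Answer: 11-15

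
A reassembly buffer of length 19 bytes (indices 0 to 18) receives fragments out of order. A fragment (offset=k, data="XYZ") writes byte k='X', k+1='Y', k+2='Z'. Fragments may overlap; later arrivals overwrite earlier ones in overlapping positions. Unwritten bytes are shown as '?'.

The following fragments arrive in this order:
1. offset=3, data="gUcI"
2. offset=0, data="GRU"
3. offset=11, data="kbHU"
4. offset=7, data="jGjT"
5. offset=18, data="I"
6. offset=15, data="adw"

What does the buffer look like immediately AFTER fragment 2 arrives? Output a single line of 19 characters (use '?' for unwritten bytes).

Answer: GRUgUcI????????????

Derivation:
Fragment 1: offset=3 data="gUcI" -> buffer=???gUcI????????????
Fragment 2: offset=0 data="GRU" -> buffer=GRUgUcI????????????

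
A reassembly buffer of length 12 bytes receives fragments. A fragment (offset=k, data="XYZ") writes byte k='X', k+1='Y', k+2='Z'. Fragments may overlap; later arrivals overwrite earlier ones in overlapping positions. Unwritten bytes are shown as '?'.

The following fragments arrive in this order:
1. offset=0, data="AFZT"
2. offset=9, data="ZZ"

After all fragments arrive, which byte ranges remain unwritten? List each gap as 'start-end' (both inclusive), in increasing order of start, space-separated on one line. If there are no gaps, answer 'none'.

Fragment 1: offset=0 len=4
Fragment 2: offset=9 len=2
Gaps: 4-8 11-11

Answer: 4-8 11-11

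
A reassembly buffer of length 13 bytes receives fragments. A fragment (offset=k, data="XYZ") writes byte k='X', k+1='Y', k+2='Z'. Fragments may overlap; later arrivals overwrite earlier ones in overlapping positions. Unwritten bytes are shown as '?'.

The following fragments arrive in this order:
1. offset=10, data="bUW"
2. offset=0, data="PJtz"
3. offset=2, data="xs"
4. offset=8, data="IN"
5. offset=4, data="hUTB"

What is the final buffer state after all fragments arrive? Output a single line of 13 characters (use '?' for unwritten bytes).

Answer: PJxshUTBINbUW

Derivation:
Fragment 1: offset=10 data="bUW" -> buffer=??????????bUW
Fragment 2: offset=0 data="PJtz" -> buffer=PJtz??????bUW
Fragment 3: offset=2 data="xs" -> buffer=PJxs??????bUW
Fragment 4: offset=8 data="IN" -> buffer=PJxs????INbUW
Fragment 5: offset=4 data="hUTB" -> buffer=PJxshUTBINbUW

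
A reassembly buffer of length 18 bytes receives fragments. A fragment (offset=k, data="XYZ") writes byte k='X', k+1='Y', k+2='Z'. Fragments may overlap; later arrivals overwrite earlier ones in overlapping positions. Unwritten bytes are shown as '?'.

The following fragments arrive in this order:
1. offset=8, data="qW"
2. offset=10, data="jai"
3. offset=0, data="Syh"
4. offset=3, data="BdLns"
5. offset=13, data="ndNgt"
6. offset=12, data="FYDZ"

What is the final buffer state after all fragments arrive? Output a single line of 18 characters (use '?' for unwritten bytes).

Answer: SyhBdLnsqWjaFYDZgt

Derivation:
Fragment 1: offset=8 data="qW" -> buffer=????????qW????????
Fragment 2: offset=10 data="jai" -> buffer=????????qWjai?????
Fragment 3: offset=0 data="Syh" -> buffer=Syh?????qWjai?????
Fragment 4: offset=3 data="BdLns" -> buffer=SyhBdLnsqWjai?????
Fragment 5: offset=13 data="ndNgt" -> buffer=SyhBdLnsqWjaindNgt
Fragment 6: offset=12 data="FYDZ" -> buffer=SyhBdLnsqWjaFYDZgt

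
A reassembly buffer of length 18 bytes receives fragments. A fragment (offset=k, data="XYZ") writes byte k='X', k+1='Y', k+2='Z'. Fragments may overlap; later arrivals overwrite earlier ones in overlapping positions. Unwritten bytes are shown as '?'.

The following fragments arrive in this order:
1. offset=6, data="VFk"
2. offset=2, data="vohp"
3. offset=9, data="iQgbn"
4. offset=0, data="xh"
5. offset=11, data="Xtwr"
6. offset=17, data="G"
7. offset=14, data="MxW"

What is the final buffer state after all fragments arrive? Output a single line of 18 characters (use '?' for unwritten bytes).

Answer: xhvohpVFkiQXtwMxWG

Derivation:
Fragment 1: offset=6 data="VFk" -> buffer=??????VFk?????????
Fragment 2: offset=2 data="vohp" -> buffer=??vohpVFk?????????
Fragment 3: offset=9 data="iQgbn" -> buffer=??vohpVFkiQgbn????
Fragment 4: offset=0 data="xh" -> buffer=xhvohpVFkiQgbn????
Fragment 5: offset=11 data="Xtwr" -> buffer=xhvohpVFkiQXtwr???
Fragment 6: offset=17 data="G" -> buffer=xhvohpVFkiQXtwr??G
Fragment 7: offset=14 data="MxW" -> buffer=xhvohpVFkiQXtwMxWG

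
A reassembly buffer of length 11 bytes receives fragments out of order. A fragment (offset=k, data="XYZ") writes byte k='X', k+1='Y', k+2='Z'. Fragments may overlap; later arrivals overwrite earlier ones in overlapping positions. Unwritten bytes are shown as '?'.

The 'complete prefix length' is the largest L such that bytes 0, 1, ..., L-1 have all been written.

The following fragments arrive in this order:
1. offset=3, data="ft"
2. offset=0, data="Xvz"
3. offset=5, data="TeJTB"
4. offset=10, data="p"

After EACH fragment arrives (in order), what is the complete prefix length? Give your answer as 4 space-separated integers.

Fragment 1: offset=3 data="ft" -> buffer=???ft?????? -> prefix_len=0
Fragment 2: offset=0 data="Xvz" -> buffer=Xvzft?????? -> prefix_len=5
Fragment 3: offset=5 data="TeJTB" -> buffer=XvzftTeJTB? -> prefix_len=10
Fragment 4: offset=10 data="p" -> buffer=XvzftTeJTBp -> prefix_len=11

Answer: 0 5 10 11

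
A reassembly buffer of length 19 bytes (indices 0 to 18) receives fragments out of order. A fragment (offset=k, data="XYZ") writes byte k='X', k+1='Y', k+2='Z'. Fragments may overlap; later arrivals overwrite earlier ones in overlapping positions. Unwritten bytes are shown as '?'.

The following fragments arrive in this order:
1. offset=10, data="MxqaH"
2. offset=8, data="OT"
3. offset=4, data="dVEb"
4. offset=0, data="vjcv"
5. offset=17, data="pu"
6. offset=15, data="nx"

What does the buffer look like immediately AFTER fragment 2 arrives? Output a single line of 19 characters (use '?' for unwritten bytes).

Answer: ????????OTMxqaH????

Derivation:
Fragment 1: offset=10 data="MxqaH" -> buffer=??????????MxqaH????
Fragment 2: offset=8 data="OT" -> buffer=????????OTMxqaH????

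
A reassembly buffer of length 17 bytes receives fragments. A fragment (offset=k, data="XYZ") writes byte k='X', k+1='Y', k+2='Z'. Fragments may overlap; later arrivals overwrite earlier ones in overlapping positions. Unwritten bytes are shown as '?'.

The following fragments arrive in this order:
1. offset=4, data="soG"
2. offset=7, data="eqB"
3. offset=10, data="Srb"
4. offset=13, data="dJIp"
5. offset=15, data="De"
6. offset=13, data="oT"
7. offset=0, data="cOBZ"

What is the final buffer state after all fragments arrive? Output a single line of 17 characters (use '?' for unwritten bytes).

Answer: cOBZsoGeqBSrboTDe

Derivation:
Fragment 1: offset=4 data="soG" -> buffer=????soG??????????
Fragment 2: offset=7 data="eqB" -> buffer=????soGeqB???????
Fragment 3: offset=10 data="Srb" -> buffer=????soGeqBSrb????
Fragment 4: offset=13 data="dJIp" -> buffer=????soGeqBSrbdJIp
Fragment 5: offset=15 data="De" -> buffer=????soGeqBSrbdJDe
Fragment 6: offset=13 data="oT" -> buffer=????soGeqBSrboTDe
Fragment 7: offset=0 data="cOBZ" -> buffer=cOBZsoGeqBSrboTDe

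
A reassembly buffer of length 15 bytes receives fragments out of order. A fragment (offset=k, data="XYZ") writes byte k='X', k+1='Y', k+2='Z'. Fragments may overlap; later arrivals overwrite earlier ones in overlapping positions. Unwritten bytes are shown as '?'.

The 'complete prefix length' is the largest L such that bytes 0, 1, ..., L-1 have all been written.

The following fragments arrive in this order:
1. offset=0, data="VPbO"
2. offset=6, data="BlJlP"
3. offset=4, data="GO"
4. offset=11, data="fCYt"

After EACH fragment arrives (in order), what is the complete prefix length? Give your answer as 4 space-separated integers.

Answer: 4 4 11 15

Derivation:
Fragment 1: offset=0 data="VPbO" -> buffer=VPbO??????????? -> prefix_len=4
Fragment 2: offset=6 data="BlJlP" -> buffer=VPbO??BlJlP???? -> prefix_len=4
Fragment 3: offset=4 data="GO" -> buffer=VPbOGOBlJlP???? -> prefix_len=11
Fragment 4: offset=11 data="fCYt" -> buffer=VPbOGOBlJlPfCYt -> prefix_len=15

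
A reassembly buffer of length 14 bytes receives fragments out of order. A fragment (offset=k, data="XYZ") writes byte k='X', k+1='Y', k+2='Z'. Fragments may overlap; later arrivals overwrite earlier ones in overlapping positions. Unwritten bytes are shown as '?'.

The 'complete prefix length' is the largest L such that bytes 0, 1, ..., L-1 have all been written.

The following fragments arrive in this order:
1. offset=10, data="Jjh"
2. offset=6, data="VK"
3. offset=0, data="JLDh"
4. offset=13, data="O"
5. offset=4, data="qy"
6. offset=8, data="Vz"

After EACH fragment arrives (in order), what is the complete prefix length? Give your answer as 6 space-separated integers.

Answer: 0 0 4 4 8 14

Derivation:
Fragment 1: offset=10 data="Jjh" -> buffer=??????????Jjh? -> prefix_len=0
Fragment 2: offset=6 data="VK" -> buffer=??????VK??Jjh? -> prefix_len=0
Fragment 3: offset=0 data="JLDh" -> buffer=JLDh??VK??Jjh? -> prefix_len=4
Fragment 4: offset=13 data="O" -> buffer=JLDh??VK??JjhO -> prefix_len=4
Fragment 5: offset=4 data="qy" -> buffer=JLDhqyVK??JjhO -> prefix_len=8
Fragment 6: offset=8 data="Vz" -> buffer=JLDhqyVKVzJjhO -> prefix_len=14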